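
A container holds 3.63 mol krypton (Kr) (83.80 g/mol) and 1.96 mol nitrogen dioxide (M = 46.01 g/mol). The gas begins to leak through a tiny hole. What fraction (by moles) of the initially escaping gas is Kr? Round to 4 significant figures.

Each component's effusion rate ∝ (its partial pressure)·(1/√M) ∝ n_i/√M_i.
x_Kr(eff) = (n_Kr/√M_Kr) / (n_Kr/√M_Kr + n_NO₂/√M_NO₂)
= (3.63/√83.80) / (3.63/√83.80 + 1.96/√46.01) = 0.3965/(0.3965 + 0.2890) = 0.5785.

0.5785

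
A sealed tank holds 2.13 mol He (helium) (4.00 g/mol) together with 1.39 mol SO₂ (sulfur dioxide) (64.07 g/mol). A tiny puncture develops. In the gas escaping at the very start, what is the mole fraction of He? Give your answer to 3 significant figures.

Each component's effusion rate ∝ (its partial pressure)·(1/√M) ∝ n_i/√M_i.
So x_He in the escaping gas = (n_He/√M_He) / Σ(n_i/√M_i)
= (2.13/√4.00) / (2.13/√4.00 + 1.39/√64.07) = 1.065/(1.065 + 0.1737) = 0.860.

0.860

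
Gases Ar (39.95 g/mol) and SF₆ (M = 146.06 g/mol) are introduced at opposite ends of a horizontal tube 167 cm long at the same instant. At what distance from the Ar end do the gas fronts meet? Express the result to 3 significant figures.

Distances travelled in equal time are proportional to diffusion rates, so d_Ar/d_SF₆ = √(M_SF₆/M_Ar) = √(146.06/39.95) = 1.912.
With d_Ar + d_SF₆ = 167 cm, d_SF₆ = 167/(1 + 1.912) = 57.35 cm.
d_Ar = 167 − 57.35 = 110 cm.

110 cm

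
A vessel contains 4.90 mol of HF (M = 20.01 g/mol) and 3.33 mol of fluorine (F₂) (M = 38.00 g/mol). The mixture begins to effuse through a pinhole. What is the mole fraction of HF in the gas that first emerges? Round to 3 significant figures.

The effusion rate of species i is ∝ p_i/√M_i ∝ n_i/√M_i.
So x_HF in the escaping gas = (n_HF/√M_HF) / Σ(n_i/√M_i)
= (4.90/√20.01) / (4.90/√20.01 + 3.33/√38.00) = 1.095/(1.095 + 0.5402) = 0.670.

0.670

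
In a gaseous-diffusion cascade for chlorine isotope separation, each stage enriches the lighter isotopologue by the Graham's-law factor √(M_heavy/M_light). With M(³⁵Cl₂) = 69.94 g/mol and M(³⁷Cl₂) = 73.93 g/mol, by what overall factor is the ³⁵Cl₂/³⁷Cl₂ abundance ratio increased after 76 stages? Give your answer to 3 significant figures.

8.23

After 76 stages the ratio has grown by (√(73.93/69.94))^76 = (73.93/69.94)^(76/2).
= 1.05705^38 = 8.23.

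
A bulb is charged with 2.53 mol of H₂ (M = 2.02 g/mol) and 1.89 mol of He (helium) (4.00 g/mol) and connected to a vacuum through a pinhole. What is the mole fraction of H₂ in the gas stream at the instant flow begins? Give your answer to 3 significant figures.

0.653

Rate_i ∝ x_i/√M_i (Graham's law weighted by mole fraction), so the effusate composition follows n_i/√M_i.
So x_H₂ in the escaping gas = (n_H₂/√M_H₂) / Σ(n_i/√M_i)
= (2.53/√2.02) / (2.53/√2.02 + 1.89/√4.00) = 1.780/(1.780 + 0.9450) = 0.653.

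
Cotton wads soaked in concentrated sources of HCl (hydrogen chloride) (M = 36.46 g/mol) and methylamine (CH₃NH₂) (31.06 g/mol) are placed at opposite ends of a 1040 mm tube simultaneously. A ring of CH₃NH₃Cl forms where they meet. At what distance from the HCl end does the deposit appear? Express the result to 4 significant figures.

Distances travelled in equal time are proportional to diffusion rates, so d_HCl/d_CH₃NH₂ = √(M_CH₃NH₂/M_HCl) = √(31.06/36.46) = 0.9230.
With d_HCl + d_CH₃NH₂ = 1040 mm, d_CH₃NH₂ = 1040/(1 + 0.9230) = 540.8 mm.
d_HCl = 1040 − 540.8 = 499.2 mm.

499.2 mm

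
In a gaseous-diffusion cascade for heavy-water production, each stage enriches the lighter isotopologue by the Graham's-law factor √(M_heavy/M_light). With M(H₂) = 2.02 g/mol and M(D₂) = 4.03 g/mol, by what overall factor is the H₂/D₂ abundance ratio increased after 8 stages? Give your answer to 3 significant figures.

Each stage multiplies the ratio by α = √(4.03/2.02), so after 8 stages the overall factor is α^8 = (4.03/2.02)^(8/2).
= 1.99505^4 = 15.8.

15.8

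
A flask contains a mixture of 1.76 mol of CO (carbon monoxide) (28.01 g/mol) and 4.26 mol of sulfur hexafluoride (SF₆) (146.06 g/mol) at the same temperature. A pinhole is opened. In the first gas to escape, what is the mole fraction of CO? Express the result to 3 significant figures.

Effusion rate of each component ∝ n_i/√M_i (partial pressure × 1/√M).
Mole fraction of CO in the effusate = (n_CO/√M_CO) / (n_CO/√M_CO + n_SF₆/√M_SF₆)
= (1.76/√28.01) / (1.76/√28.01 + 4.26/√146.06) = 0.3325/(0.3325 + 0.3525) = 0.485.

0.485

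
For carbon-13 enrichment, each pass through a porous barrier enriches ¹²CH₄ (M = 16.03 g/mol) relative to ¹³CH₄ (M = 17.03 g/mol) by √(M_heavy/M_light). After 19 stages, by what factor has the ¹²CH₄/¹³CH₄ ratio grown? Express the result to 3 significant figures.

1.78

The single-stage factor is √(M_heavy/M_light), so 19 stages give [√(17.03/16.03)]^19 = (17.03/16.03)^(19/2).
= 1.06238^(19/2) = 1.78.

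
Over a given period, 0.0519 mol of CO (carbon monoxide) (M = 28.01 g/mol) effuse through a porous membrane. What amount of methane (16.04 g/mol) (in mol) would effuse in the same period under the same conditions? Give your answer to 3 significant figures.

0.0686 mol

Since effusion rate ∝ 1/√M, rate_CH₄/rate_CO = √(M_CO/M_CH₄) = √(28.01/16.04) = √1.746 = 1.321.
So the amount for CH₄ is 0.0519 × 1.321 = 0.0686 mol.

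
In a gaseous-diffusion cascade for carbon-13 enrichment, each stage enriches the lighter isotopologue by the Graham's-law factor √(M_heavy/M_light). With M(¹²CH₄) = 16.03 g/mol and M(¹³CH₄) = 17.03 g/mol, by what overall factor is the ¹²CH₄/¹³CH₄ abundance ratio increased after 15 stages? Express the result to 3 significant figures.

The single-stage factor is √(M_heavy/M_light), so 15 stages give [√(17.03/16.03)]^15 = (17.03/16.03)^(15/2).
= 1.06238^(15/2) = 1.57.

1.57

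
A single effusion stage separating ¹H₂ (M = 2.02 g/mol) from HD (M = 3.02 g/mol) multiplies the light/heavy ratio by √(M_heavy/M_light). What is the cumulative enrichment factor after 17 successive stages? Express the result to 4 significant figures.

30.52

After 17 stages the ratio has grown by (√(3.02/2.02))^17 = (3.02/2.02)^(17/2).
= 1.49505^(17/2) = 30.52.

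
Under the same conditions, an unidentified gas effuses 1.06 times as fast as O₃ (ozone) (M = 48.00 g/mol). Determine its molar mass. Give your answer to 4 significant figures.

Since effusion rate ∝ 1/√M, rate_X/rate_O₃ = √(M_O₃/M_X).
1.06 = √(48.00/M_X)
M_X = 48.00 / 1.06² = 48.00 / 1.124 = 42.72 g/mol

42.72 g/mol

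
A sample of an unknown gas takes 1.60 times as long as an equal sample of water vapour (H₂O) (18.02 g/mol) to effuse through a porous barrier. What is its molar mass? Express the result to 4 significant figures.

From Graham's law, t_X/t_H₂O = √(M_X/M_H₂O).
1.60 = √(M_X/18.02)
M_X = 18.02 × 1.60² = 18.02 × 2.560 = 46.13 g/mol

46.13 g/mol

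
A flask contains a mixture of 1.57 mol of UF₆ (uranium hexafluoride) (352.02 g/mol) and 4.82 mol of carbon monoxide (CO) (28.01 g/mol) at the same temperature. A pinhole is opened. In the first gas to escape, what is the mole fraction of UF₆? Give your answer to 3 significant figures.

Each component's effusion rate ∝ (its partial pressure)·(1/√M) ∝ n_i/√M_i.
So x_UF₆ in the escaping gas = (n_UF₆/√M_UF₆) / Σ(n_i/√M_i)
= (1.57/√352.02) / (1.57/√352.02 + 4.82/√28.01) = 0.08368/(0.08368 + 0.9107) = 0.0841.

0.0841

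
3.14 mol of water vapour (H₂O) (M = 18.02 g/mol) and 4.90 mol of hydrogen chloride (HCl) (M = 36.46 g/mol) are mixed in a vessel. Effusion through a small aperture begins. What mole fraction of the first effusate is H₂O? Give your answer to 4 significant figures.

0.4769

Effusion rate of each component ∝ n_i/√M_i (partial pressure × 1/√M).
Mole fraction of H₂O in the effusate = (n_H₂O/√M_H₂O) / (n_H₂O/√M_H₂O + n_HCl/√M_HCl)
= (3.14/√18.02) / (3.14/√18.02 + 4.90/√36.46) = 0.7397/(0.7397 + 0.8115) = 0.4769.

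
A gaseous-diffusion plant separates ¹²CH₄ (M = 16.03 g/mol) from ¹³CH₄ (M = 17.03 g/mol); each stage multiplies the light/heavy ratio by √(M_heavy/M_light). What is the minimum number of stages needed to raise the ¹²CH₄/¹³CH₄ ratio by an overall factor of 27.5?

Per stage α = (17.03/16.03)^(1/2) = 1.06238^0.5, giving ln α = 0.03026.
Need α^N ≥ 27.5 ⇒ N ≥ ln(27.5) / ln α = 3.314 / 0.03026 = 109.53.
Minimum whole number of stages: N = 110.

110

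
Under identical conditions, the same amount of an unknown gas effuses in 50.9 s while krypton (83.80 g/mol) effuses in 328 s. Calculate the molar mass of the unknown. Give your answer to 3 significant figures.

By Graham's law, t_X/t_Kr = √(M_X/M_Kr).
50.9/328 = 0.1552 = √(M_X/83.80)
M_X = 83.80 × 0.1552² = 83.80 × 0.02408 = 2.02 g/mol

2.02 g/mol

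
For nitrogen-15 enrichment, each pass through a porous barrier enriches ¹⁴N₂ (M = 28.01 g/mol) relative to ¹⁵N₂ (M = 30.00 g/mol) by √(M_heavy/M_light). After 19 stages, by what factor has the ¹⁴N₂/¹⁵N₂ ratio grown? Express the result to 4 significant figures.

Each stage multiplies the ratio by α = √(30.00/28.01), so after 19 stages the overall factor is α^19 = (30.00/28.01)^(19/2).
= 1.07105^(19/2) = 1.919.

1.919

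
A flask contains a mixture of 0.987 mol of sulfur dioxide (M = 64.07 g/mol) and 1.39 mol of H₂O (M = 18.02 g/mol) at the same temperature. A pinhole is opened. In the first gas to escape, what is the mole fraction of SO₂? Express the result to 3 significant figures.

Each component's effusion rate ∝ (its partial pressure)·(1/√M) ∝ n_i/√M_i.
x_SO₂(eff) = (n_SO₂/√M_SO₂) / (n_SO₂/√M_SO₂ + n_H₂O/√M_H₂O)
= (0.987/√64.07) / (0.987/√64.07 + 1.39/√18.02) = 0.1233/(0.1233 + 0.3274) = 0.274.

0.274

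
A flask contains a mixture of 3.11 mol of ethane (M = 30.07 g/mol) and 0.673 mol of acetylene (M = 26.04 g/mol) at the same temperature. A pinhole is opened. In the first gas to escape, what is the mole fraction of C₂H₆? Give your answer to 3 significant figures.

0.811

Each component's effusion rate ∝ (its partial pressure)·(1/√M) ∝ n_i/√M_i.
Mole fraction of C₂H₆ in the effusate = (n_C₂H₆/√M_C₂H₆) / (n_C₂H₆/√M_C₂H₆ + n_C₂H₂/√M_C₂H₂)
= (3.11/√30.07) / (3.11/√30.07 + 0.673/√26.04) = 0.5671/(0.5671 + 0.1319) = 0.811.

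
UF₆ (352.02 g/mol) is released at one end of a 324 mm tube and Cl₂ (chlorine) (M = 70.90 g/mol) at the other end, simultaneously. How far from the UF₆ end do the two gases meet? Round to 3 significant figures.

The fronts meet when d_UF₆ + d_Cl₂ = L with d_UF₆/d_Cl₂ = √(M_Cl₂/M_UF₆) (Graham's law). Here √(M_Cl₂/M_UF₆) = √(70.90/352.02) = 0.4488.
With d_UF₆ + d_Cl₂ = 324 mm, d_Cl₂ = 324/(1 + 0.4488) = 223.6 mm.
d_UF₆ = 324 − 223.6 = 100 mm.

100 mm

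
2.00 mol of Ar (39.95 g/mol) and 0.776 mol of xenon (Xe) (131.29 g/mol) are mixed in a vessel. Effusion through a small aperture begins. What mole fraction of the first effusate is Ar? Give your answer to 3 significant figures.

Rate_i ∝ x_i/√M_i (Graham's law weighted by mole fraction), so the effusate composition follows n_i/√M_i.
So x_Ar in the escaping gas = (n_Ar/√M_Ar) / Σ(n_i/√M_i)
= (2.00/√39.95) / (2.00/√39.95 + 0.776/√131.29) = 0.3164/(0.3164 + 0.06772) = 0.824.

0.824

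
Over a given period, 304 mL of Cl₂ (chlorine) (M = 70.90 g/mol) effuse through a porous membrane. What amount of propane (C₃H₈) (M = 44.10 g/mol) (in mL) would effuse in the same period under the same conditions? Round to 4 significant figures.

From Graham's law, rate_C₃H₈/rate_Cl₂ = √(M_Cl₂/M_C₃H₈) = √(70.90/44.10) = √1.608 = 1.268.
So the volume for C₃H₈ is 304 × 1.268 = 385.5 mL.

385.5 mL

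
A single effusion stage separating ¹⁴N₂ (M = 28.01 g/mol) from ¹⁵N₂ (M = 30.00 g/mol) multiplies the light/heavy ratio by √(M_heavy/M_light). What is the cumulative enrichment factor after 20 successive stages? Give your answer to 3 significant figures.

1.99

After 20 stages the ratio has grown by (√(30.00/28.01))^20 = (30.00/28.01)^(20/2).
= 1.07105^10 = 1.99.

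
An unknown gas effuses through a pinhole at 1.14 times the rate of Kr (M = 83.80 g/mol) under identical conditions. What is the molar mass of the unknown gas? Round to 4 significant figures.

64.48 g/mol

Since effusion rate ∝ 1/√M, rate_X/rate_Kr = √(M_Kr/M_X).
1.14 = √(83.80/M_X)
M_X = 83.80 / 1.14² = 83.80 / 1.300 = 64.48 g/mol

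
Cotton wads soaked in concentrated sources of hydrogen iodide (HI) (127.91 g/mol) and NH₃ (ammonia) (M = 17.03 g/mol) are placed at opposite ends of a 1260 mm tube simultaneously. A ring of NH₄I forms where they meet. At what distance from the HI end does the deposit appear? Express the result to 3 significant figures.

337 mm

The fronts meet when d_HI + d_NH₃ = L with d_HI/d_NH₃ = √(M_NH₃/M_HI) (Graham's law). Here √(M_NH₃/M_HI) = √(17.03/127.91) = 0.3649.
With d_HI + d_NH₃ = 1260 mm, d_NH₃ = 1260/(1 + 0.3649) = 923.2 mm.
d_HI = 1260 − 923.2 = 337 mm.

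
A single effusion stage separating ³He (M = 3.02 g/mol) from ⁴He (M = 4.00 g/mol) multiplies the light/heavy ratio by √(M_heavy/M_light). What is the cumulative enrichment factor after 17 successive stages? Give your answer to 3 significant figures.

10.9

The single-stage factor is √(M_heavy/M_light), so 17 stages give [√(4.00/3.02)]^17 = (4.00/3.02)^(17/2).
= 1.32450^(17/2) = 10.9.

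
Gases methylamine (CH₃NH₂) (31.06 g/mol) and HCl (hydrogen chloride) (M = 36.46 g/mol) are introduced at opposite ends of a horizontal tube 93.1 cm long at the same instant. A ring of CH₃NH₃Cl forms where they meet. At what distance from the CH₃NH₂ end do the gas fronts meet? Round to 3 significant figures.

Distances travelled in equal time are proportional to diffusion rates, so d_CH₃NH₂/d_HCl = √(M_HCl/M_CH₃NH₂) = √(36.46/31.06) = 1.083.
With d_CH₃NH₂ + d_HCl = 93.1 cm, d_HCl = 93.1/(1 + 1.083) = 44.69 cm.
d_CH₃NH₂ = 93.1 − 44.69 = 48.4 cm.

48.4 cm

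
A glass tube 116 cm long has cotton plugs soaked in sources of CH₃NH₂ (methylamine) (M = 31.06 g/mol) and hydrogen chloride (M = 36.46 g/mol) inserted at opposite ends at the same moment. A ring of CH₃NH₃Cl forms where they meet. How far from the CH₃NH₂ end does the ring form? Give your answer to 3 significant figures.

60.3 cm

Graham's law gives d_CH₃NH₂/d_HCl = rate_CH₃NH₂/rate_HCl = √(M_HCl/M_CH₃NH₂) = √(36.46/31.06) = 1.083.
With d_CH₃NH₂ + d_HCl = 116 cm, d_HCl = 116/(1 + 1.083) = 55.68 cm.
d_CH₃NH₂ = 116 − 55.68 = 60.3 cm.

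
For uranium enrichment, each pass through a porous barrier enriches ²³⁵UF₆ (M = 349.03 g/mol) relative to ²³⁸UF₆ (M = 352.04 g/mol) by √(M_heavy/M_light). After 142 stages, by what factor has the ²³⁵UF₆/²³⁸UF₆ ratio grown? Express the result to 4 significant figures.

1.840

The single-stage factor is √(M_heavy/M_light), so 142 stages give [√(352.04/349.03)]^142 = (352.04/349.03)^(142/2).
= 1.00862^71 = 1.840.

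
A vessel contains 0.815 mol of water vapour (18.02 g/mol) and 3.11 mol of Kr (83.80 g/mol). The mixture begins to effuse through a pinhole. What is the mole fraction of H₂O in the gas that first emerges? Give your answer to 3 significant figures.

Effusion rate of each component ∝ n_i/√M_i (partial pressure × 1/√M).
So x_H₂O in the escaping gas = (n_H₂O/√M_H₂O) / Σ(n_i/√M_i)
= (0.815/√18.02) / (0.815/√18.02 + 3.11/√83.80) = 0.1920/(0.1920 + 0.3397) = 0.361.

0.361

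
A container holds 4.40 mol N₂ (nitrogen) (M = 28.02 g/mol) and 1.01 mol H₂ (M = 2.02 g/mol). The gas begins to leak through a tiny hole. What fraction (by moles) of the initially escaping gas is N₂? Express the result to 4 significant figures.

Rate_i ∝ x_i/√M_i (Graham's law weighted by mole fraction), so the effusate composition follows n_i/√M_i.
Mole fraction of N₂ in the effusate = (n_N₂/√M_N₂) / (n_N₂/√M_N₂ + n_H₂/√M_H₂)
= (4.40/√28.02) / (4.40/√28.02 + 1.01/√2.02) = 0.8312/(0.8312 + 0.7106) = 0.5391.

0.5391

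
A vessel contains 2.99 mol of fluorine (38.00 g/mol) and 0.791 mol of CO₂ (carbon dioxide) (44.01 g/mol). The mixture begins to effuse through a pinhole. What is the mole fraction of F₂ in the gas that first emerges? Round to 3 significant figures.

0.803

Rate_i ∝ x_i/√M_i (Graham's law weighted by mole fraction), so the effusate composition follows n_i/√M_i.
So x_F₂ in the escaping gas = (n_F₂/√M_F₂) / Σ(n_i/√M_i)
= (2.99/√38.00) / (2.99/√38.00 + 0.791/√44.01) = 0.4850/(0.4850 + 0.1192) = 0.803.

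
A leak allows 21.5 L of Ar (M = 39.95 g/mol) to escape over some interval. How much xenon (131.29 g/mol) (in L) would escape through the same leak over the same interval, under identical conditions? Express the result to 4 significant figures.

Using Graham's law: rate_Xe/rate_Ar = √(M_Ar/M_Xe) = √(39.95/131.29) = √0.3043 = 0.5516.
So the volume for Xe is 21.5 × 0.5516 = 11.86 L.

11.86 L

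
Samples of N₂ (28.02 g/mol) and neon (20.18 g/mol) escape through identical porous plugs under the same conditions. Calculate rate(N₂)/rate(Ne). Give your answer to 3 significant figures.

0.849

By Graham's law, rate_N₂/rate_Ne = √(M_Ne/M_N₂) = √(20.18/28.02) = √0.7202 = 0.849.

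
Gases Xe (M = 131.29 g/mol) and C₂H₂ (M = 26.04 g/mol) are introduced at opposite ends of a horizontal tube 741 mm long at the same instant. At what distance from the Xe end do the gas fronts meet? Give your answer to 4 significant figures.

228.3 mm

Graham's law gives d_Xe/d_C₂H₂ = rate_Xe/rate_C₂H₂ = √(M_C₂H₂/M_Xe) = √(26.04/131.29) = 0.4454.
With d_Xe + d_C₂H₂ = 741 mm, d_C₂H₂ = 741/(1 + 0.4454) = 512.7 mm.
d_Xe = 741 − 512.7 = 228.3 mm.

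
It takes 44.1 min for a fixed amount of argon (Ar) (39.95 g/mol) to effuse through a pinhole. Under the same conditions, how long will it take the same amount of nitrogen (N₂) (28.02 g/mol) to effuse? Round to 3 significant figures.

By Graham's law, t_N₂/t_Ar = √(M_N₂/M_Ar) = √(28.02/39.95) = √0.7014 = 0.8375.
So the time for N₂ is 44.1 × 0.8375 = 36.9 min.

36.9 min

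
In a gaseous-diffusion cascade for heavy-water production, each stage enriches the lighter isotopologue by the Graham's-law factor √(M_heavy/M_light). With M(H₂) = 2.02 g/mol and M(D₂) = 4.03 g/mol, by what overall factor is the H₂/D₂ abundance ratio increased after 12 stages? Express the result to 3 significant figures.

63.1

The single-stage factor is √(M_heavy/M_light), so 12 stages give [√(4.03/2.02)]^12 = (4.03/2.02)^(12/2).
= 1.99505^6 = 63.1.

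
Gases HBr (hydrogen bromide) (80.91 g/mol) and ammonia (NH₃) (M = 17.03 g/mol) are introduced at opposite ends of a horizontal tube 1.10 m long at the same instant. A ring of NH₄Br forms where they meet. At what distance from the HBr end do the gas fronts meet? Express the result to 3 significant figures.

Graham's law gives d_HBr/d_NH₃ = rate_HBr/rate_NH₃ = √(M_NH₃/M_HBr) = √(17.03/80.91) = 0.4588.
With d_HBr + d_NH₃ = 1.10 m, d_NH₃ = 1.10/(1 + 0.4588) = 0.7541 m.
d_HBr = 1.10 − 0.7541 = 0.346 m.

0.346 m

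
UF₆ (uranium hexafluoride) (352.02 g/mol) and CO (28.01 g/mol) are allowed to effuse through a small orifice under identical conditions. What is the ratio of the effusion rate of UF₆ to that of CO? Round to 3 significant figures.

0.282

By Graham's law, rate_UF₆/rate_CO = √(M_CO/M_UF₆) = √(28.01/352.02) = √0.07957 = 0.282.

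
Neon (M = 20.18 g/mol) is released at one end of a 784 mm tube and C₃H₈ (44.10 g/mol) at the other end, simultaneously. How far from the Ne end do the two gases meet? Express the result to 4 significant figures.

467.7 mm

In equal time, each gas travels a distance ∝ its rate ∝ 1/√M, so d_Ne/d_C₃H₈ = √(M_C₃H₈/M_Ne) = √(44.10/20.18) = 1.478.
With d_Ne + d_C₃H₈ = 784 mm, d_C₃H₈ = 784/(1 + 1.478) = 316.3 mm.
d_Ne = 784 − 316.3 = 467.7 mm.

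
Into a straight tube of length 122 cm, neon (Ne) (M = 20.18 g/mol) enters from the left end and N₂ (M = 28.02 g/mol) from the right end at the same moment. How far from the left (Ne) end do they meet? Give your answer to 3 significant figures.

66.0 cm

In equal time, each gas travels a distance ∝ its rate ∝ 1/√M, so d_Ne/d_N₂ = √(M_N₂/M_Ne) = √(28.02/20.18) = 1.178.
With d_Ne + d_N₂ = 122 cm, d_N₂ = 122/(1 + 1.178) = 56.01 cm.
d_Ne = 122 − 56.01 = 66.0 cm.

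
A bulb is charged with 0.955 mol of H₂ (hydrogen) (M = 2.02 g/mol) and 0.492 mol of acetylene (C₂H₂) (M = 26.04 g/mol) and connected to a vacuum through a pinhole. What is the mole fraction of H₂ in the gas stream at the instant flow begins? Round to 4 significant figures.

0.8745

The effusion rate of species i is ∝ p_i/√M_i ∝ n_i/√M_i.
Mole fraction of H₂ in the effusate = (n_H₂/√M_H₂) / (n_H₂/√M_H₂ + n_C₂H₂/√M_C₂H₂)
= (0.955/√2.02) / (0.955/√2.02 + 0.492/√26.04) = 0.6719/(0.6719 + 0.09642) = 0.8745.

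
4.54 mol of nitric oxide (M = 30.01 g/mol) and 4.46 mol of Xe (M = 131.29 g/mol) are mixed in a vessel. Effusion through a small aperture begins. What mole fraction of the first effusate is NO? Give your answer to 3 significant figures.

0.680

Effusion rate of each component ∝ n_i/√M_i (partial pressure × 1/√M).
So x_NO in the escaping gas = (n_NO/√M_NO) / Σ(n_i/√M_i)
= (4.54/√30.01) / (4.54/√30.01 + 4.46/√131.29) = 0.8287/(0.8287 + 0.3892) = 0.680.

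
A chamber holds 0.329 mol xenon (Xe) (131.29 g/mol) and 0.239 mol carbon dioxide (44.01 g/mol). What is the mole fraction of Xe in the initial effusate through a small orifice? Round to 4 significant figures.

0.4435

Effusion rate of each component ∝ n_i/√M_i (partial pressure × 1/√M).
So x_Xe in the escaping gas = (n_Xe/√M_Xe) / Σ(n_i/√M_i)
= (0.329/√131.29) / (0.329/√131.29 + 0.239/√44.01) = 0.02871/(0.02871 + 0.03603) = 0.4435.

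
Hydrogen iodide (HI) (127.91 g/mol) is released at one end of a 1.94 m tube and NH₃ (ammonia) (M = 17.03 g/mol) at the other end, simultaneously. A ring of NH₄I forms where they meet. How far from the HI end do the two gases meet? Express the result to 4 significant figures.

The fronts meet when d_HI + d_NH₃ = L with d_HI/d_NH₃ = √(M_NH₃/M_HI) (Graham's law). Here √(M_NH₃/M_HI) = √(17.03/127.91) = 0.3649.
With d_HI + d_NH₃ = 1.94 m, d_NH₃ = 1.94/(1 + 0.3649) = 1.421 m.
d_HI = 1.94 − 1.421 = 0.5186 m.

0.5186 m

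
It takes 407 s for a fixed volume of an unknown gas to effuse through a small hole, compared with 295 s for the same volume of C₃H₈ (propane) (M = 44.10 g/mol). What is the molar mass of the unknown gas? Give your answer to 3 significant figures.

Graham's law gives t_X/t_C₃H₈ = √(M_X/M_C₃H₈).
407/295 = 1.380 = √(M_X/44.10)
M_X = 44.10 × 1.380² = 44.10 × 1.903 = 83.9 g/mol

83.9 g/mol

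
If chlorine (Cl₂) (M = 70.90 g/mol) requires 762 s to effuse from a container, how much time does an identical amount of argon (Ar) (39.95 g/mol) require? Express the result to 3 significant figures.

572 s

Since effusion rate ∝ 1/√M, t_Ar/t_Cl₂ = √(M_Ar/M_Cl₂) = √(39.95/70.90) = √0.5635 = 0.7506.
So the time for Ar is 762 × 0.7506 = 572 s.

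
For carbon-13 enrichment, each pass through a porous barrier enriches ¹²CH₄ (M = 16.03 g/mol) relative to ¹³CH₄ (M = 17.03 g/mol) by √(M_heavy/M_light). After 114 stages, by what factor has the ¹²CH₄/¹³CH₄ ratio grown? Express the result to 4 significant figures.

31.48

Each stage multiplies the ratio by α = √(17.03/16.03), so after 114 stages the overall factor is α^114 = (17.03/16.03)^(114/2).
= 1.06238^57 = 31.48.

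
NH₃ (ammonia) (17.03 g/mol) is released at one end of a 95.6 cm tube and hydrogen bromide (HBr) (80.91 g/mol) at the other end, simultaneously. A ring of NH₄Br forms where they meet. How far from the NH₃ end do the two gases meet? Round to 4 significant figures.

In equal time, each gas travels a distance ∝ its rate ∝ 1/√M, so d_NH₃/d_HBr = √(M_HBr/M_NH₃) = √(80.91/17.03) = 2.180.
With d_NH₃ + d_HBr = 95.6 cm, d_HBr = 95.6/(1 + 2.180) = 30.07 cm.
d_NH₃ = 95.6 − 30.07 = 65.53 cm.

65.53 cm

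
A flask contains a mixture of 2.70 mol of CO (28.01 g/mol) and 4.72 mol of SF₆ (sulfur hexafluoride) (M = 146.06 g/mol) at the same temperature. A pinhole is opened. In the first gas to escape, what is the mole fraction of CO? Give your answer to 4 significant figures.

Each component's effusion rate ∝ (its partial pressure)·(1/√M) ∝ n_i/√M_i.
x_CO(eff) = (n_CO/√M_CO) / (n_CO/√M_CO + n_SF₆/√M_SF₆)
= (2.70/√28.01) / (2.70/√28.01 + 4.72/√146.06) = 0.5102/(0.5102 + 0.3905) = 0.5664.

0.5664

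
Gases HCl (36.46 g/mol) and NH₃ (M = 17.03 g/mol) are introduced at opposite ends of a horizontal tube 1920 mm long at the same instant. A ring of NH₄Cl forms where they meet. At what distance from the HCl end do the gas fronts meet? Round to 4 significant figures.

779.5 mm

Graham's law gives d_HCl/d_NH₃ = rate_HCl/rate_NH₃ = √(M_NH₃/M_HCl) = √(17.03/36.46) = 0.6834.
With d_HCl + d_NH₃ = 1920 mm, d_NH₃ = 1920/(1 + 0.6834) = 1141 mm.
d_HCl = 1920 − 1141 = 779.5 mm.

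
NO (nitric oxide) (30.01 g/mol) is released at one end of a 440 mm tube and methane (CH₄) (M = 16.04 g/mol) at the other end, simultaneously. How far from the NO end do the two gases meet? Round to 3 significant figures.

Distances travelled in equal time are proportional to diffusion rates, so d_NO/d_CH₄ = √(M_CH₄/M_NO) = √(16.04/30.01) = 0.7311.
With d_NO + d_CH₄ = 440 mm, d_CH₄ = 440/(1 + 0.7311) = 254.2 mm.
d_NO = 440 − 254.2 = 186 mm.

186 mm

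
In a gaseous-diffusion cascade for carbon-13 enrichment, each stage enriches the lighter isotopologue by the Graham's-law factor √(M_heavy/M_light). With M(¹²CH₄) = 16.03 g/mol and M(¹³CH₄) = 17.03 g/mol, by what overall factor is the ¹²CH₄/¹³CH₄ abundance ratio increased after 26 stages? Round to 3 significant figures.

2.20

After 26 stages the ratio has grown by (√(17.03/16.03))^26 = (17.03/16.03)^(26/2).
= 1.06238^13 = 2.20.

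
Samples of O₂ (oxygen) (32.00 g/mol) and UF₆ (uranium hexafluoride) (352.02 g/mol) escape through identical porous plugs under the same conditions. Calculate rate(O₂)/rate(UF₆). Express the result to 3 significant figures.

3.32

From Graham's law, rate_O₂/rate_UF₆ = √(M_UF₆/M_O₂) = √(352.02/32.00) = √11.00 = 3.32.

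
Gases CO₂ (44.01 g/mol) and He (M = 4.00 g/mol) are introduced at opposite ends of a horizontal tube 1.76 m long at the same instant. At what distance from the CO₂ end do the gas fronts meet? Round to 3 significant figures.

0.408 m

The fronts meet when d_CO₂ + d_He = L with d_CO₂/d_He = √(M_He/M_CO₂) (Graham's law). Here √(M_He/M_CO₂) = √(4.00/44.01) = 0.3015.
With d_CO₂ + d_He = 1.76 m, d_He = 1.76/(1 + 0.3015) = 1.352 m.
d_CO₂ = 1.76 − 1.352 = 0.408 m.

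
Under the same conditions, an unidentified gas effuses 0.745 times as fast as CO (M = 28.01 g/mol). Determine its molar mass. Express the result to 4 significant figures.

Graham's law gives rate_X/rate_CO = √(M_CO/M_X).
0.745 = √(28.01/M_X)
M_X = 28.01 / 0.745² = 28.01 / 0.5550 = 50.47 g/mol

50.47 g/mol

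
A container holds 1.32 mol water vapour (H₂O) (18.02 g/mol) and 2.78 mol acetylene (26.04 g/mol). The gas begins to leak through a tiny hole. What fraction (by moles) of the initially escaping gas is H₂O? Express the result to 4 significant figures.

0.3634

The effusion rate of species i is ∝ p_i/√M_i ∝ n_i/√M_i.
So x_H₂O in the escaping gas = (n_H₂O/√M_H₂O) / Σ(n_i/√M_i)
= (1.32/√18.02) / (1.32/√18.02 + 2.78/√26.04) = 0.3110/(0.3110 + 0.5448) = 0.3634.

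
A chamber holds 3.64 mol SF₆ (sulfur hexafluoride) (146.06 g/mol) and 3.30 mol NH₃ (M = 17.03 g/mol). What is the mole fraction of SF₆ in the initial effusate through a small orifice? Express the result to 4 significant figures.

0.2736

The effusion rate of species i is ∝ p_i/√M_i ∝ n_i/√M_i.
Mole fraction of SF₆ in the effusate = (n_SF₆/√M_SF₆) / (n_SF₆/√M_SF₆ + n_NH₃/√M_NH₃)
= (3.64/√146.06) / (3.64/√146.06 + 3.30/√17.03) = 0.3012/(0.3012 + 0.7997) = 0.2736.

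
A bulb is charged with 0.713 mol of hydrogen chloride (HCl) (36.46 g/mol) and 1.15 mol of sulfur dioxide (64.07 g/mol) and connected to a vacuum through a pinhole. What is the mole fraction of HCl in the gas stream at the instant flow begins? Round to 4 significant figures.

The effusion rate of species i is ∝ p_i/√M_i ∝ n_i/√M_i.
So x_HCl in the escaping gas = (n_HCl/√M_HCl) / Σ(n_i/√M_i)
= (0.713/√36.46) / (0.713/√36.46 + 1.15/√64.07) = 0.1181/(0.1181 + 0.1437) = 0.4511.

0.4511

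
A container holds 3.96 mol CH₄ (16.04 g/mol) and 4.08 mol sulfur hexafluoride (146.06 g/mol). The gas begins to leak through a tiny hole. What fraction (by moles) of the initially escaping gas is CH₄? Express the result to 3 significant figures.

Rate_i ∝ x_i/√M_i (Graham's law weighted by mole fraction), so the effusate composition follows n_i/√M_i.
So x_CH₄ in the escaping gas = (n_CH₄/√M_CH₄) / Σ(n_i/√M_i)
= (3.96/√16.04) / (3.96/√16.04 + 4.08/√146.06) = 0.9888/(0.9888 + 0.3376) = 0.745.

0.745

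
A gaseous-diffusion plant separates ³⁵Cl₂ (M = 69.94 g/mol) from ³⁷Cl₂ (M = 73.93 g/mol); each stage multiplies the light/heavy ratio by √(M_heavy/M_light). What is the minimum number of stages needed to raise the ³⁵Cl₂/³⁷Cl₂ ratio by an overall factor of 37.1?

Per stage α = (73.93/69.94)^(1/2) = 1.05705^0.5, giving ln α = 0.02774.
Need α^N ≥ 37.1 ⇒ N ≥ ln(37.1) / ln α = 3.614 / 0.02774 = 130.27.
Rounding up, N = 131 stages.

131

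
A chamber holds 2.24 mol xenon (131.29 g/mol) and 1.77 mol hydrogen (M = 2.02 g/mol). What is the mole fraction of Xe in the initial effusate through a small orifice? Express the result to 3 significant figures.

0.136

The effusion rate of species i is ∝ p_i/√M_i ∝ n_i/√M_i.
So x_Xe in the escaping gas = (n_Xe/√M_Xe) / Σ(n_i/√M_i)
= (2.24/√131.29) / (2.24/√131.29 + 1.77/√2.02) = 0.1955/(0.1955 + 1.245) = 0.136.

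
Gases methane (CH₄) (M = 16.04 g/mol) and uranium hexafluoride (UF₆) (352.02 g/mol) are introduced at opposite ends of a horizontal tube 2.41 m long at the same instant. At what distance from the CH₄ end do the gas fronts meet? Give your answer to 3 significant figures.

Distances travelled in equal time are proportional to diffusion rates, so d_CH₄/d_UF₆ = √(M_UF₆/M_CH₄) = √(352.02/16.04) = 4.685.
With d_CH₄ + d_UF₆ = 2.41 m, d_UF₆ = 2.41/(1 + 4.685) = 0.4239 m.
d_CH₄ = 2.41 − 0.4239 = 1.99 m.

1.99 m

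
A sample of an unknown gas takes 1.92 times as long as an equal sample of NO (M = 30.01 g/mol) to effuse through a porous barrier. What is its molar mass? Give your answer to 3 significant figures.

111 g/mol

Since effusion rate ∝ 1/√M, t_X/t_NO = √(M_X/M_NO).
1.92 = √(M_X/30.01)
M_X = 30.01 × 1.92² = 30.01 × 3.686 = 111 g/mol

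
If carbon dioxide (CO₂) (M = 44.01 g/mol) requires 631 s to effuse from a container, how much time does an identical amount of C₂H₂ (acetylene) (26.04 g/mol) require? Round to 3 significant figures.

485 s

From Graham's law, t_C₂H₂/t_CO₂ = √(M_C₂H₂/M_CO₂) = √(26.04/44.01) = √0.5917 = 0.7692.
So the time for C₂H₂ is 631 × 0.7692 = 485 s.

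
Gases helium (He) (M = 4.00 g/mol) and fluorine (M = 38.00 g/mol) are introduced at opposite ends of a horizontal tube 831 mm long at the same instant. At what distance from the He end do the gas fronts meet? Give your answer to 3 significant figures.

Graham's law gives d_He/d_F₂ = rate_He/rate_F₂ = √(M_F₂/M_He) = √(38.00/4.00) = 3.082.
With d_He + d_F₂ = 831 mm, d_F₂ = 831/(1 + 3.082) = 203.6 mm.
d_He = 831 − 203.6 = 627 mm.

627 mm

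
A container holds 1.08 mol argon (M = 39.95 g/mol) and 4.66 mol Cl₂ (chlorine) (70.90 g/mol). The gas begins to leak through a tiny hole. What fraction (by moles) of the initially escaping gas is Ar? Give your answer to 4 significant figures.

Rate_i ∝ x_i/√M_i (Graham's law weighted by mole fraction), so the effusate composition follows n_i/√M_i.
So x_Ar in the escaping gas = (n_Ar/√M_Ar) / Σ(n_i/√M_i)
= (1.08/√39.95) / (1.08/√39.95 + 4.66/√70.90) = 0.1709/(0.1709 + 0.5534) = 0.2359.

0.2359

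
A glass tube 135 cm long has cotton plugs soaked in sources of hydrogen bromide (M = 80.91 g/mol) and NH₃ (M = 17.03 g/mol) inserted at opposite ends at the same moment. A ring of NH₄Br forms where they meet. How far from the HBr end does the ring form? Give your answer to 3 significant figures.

Distances travelled in equal time are proportional to diffusion rates, so d_HBr/d_NH₃ = √(M_NH₃/M_HBr) = √(17.03/80.91) = 0.4588.
With d_HBr + d_NH₃ = 135 cm, d_NH₃ = 135/(1 + 0.4588) = 92.54 cm.
d_HBr = 135 − 92.54 = 42.5 cm.

42.5 cm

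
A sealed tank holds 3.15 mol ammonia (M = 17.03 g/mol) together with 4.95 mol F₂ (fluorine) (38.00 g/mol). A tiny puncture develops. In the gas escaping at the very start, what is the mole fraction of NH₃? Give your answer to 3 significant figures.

Each component's effusion rate ∝ (its partial pressure)·(1/√M) ∝ n_i/√M_i.
x_NH₃(eff) = (n_NH₃/√M_NH₃) / (n_NH₃/√M_NH₃ + n_F₂/√M_F₂)
= (3.15/√17.03) / (3.15/√17.03 + 4.95/√38.00) = 0.7633/(0.7633 + 0.8030) = 0.487.

0.487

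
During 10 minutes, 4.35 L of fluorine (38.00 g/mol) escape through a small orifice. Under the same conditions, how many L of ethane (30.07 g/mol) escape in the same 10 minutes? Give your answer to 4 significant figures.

4.890 L

Graham's law gives rate_C₂H₆/rate_F₂ = √(M_F₂/M_C₂H₆) = √(38.00/30.07) = √1.264 = 1.124.
So the volume for C₂H₆ is 4.35 × 1.124 = 4.890 L.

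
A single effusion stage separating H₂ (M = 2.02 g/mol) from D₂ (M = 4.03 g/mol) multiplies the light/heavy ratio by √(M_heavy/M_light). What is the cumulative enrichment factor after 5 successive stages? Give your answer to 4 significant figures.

Overall factor = α^5 with α = √(4.03/2.02), i.e. (4.03/2.02)^(5/2).
= 1.99505^(5/2) = 5.622.

5.622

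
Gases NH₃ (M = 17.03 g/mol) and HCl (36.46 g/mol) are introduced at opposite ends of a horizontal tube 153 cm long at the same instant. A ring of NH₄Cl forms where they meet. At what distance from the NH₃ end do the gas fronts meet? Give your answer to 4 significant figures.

Distances travelled in equal time are proportional to diffusion rates, so d_NH₃/d_HCl = √(M_HCl/M_NH₃) = √(36.46/17.03) = 1.463.
With d_NH₃ + d_HCl = 153 cm, d_HCl = 153/(1 + 1.463) = 62.11 cm.
d_NH₃ = 153 − 62.11 = 90.89 cm.

90.89 cm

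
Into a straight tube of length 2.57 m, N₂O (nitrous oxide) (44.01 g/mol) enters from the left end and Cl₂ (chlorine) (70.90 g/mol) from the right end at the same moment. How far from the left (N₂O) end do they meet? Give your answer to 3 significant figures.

1.44 m

Graham's law gives d_N₂O/d_Cl₂ = rate_N₂O/rate_Cl₂ = √(M_Cl₂/M_N₂O) = √(70.90/44.01) = 1.269.
With d_N₂O + d_Cl₂ = 2.57 m, d_Cl₂ = 2.57/(1 + 1.269) = 1.133 m.
d_N₂O = 2.57 − 1.133 = 1.44 m.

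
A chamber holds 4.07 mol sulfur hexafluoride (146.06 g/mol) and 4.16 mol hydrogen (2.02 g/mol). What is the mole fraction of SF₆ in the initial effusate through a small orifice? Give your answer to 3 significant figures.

0.103

Effusion rate of each component ∝ n_i/√M_i (partial pressure × 1/√M).
So x_SF₆ in the escaping gas = (n_SF₆/√M_SF₆) / Σ(n_i/√M_i)
= (4.07/√146.06) / (4.07/√146.06 + 4.16/√2.02) = 0.3368/(0.3368 + 2.927) = 0.103.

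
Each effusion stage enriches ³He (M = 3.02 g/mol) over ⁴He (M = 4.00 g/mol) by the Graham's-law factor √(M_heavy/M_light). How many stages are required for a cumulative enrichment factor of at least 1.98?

5

Single-stage factor α = √(4.00/3.02), so ln α = ½ ln(1.32450) = 0.1405.
Need α^N ≥ 1.98 ⇒ N ≥ ln(1.98) / ln α = 0.6831 / 0.1405 = 4.86.
Minimum whole number of stages: N = 5.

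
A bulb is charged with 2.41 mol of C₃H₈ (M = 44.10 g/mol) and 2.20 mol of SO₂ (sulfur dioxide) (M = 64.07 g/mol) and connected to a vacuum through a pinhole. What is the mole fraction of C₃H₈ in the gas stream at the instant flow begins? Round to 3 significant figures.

Effusion rate of each component ∝ n_i/√M_i (partial pressure × 1/√M).
x_C₃H₈(eff) = (n_C₃H₈/√M_C₃H₈) / (n_C₃H₈/√M_C₃H₈ + n_SO₂/√M_SO₂)
= (2.41/√44.10) / (2.41/√44.10 + 2.20/√64.07) = 0.3629/(0.3629 + 0.2748) = 0.569.

0.569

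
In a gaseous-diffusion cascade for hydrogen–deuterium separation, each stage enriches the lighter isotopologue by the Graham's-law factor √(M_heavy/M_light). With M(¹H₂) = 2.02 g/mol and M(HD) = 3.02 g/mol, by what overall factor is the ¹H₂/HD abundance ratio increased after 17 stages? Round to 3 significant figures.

30.5

After 17 stages the ratio has grown by (√(3.02/2.02))^17 = (3.02/2.02)^(17/2).
= 1.49505^(17/2) = 30.5.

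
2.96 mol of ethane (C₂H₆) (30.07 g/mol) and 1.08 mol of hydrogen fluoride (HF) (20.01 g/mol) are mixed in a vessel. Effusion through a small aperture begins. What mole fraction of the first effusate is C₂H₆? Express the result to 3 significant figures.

The effusion rate of species i is ∝ p_i/√M_i ∝ n_i/√M_i.
x_C₂H₆(eff) = (n_C₂H₆/√M_C₂H₆) / (n_C₂H₆/√M_C₂H₆ + n_HF/√M_HF)
= (2.96/√30.07) / (2.96/√30.07 + 1.08/√20.01) = 0.5398/(0.5398 + 0.2414) = 0.691.

0.691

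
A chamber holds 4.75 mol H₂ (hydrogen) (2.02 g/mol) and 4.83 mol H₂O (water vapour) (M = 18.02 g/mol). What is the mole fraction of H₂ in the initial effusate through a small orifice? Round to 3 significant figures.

0.746

Rate_i ∝ x_i/√M_i (Graham's law weighted by mole fraction), so the effusate composition follows n_i/√M_i.
So x_H₂ in the escaping gas = (n_H₂/√M_H₂) / Σ(n_i/√M_i)
= (4.75/√2.02) / (4.75/√2.02 + 4.83/√18.02) = 3.342/(3.342 + 1.138) = 0.746.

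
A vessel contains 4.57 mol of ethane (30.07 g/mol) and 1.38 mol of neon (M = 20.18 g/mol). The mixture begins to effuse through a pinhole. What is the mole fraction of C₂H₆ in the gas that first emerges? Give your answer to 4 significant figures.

0.7307

Rate_i ∝ x_i/√M_i (Graham's law weighted by mole fraction), so the effusate composition follows n_i/√M_i.
Mole fraction of C₂H₆ in the effusate = (n_C₂H₆/√M_C₂H₆) / (n_C₂H₆/√M_C₂H₆ + n_Ne/√M_Ne)
= (4.57/√30.07) / (4.57/√30.07 + 1.38/√20.18) = 0.8334/(0.8334 + 0.3072) = 0.7307.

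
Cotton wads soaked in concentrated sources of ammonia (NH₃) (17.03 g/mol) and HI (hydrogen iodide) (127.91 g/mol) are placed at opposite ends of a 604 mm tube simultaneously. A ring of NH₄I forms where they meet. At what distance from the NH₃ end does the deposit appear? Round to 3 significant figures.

443 mm

Distances travelled in equal time are proportional to diffusion rates, so d_NH₃/d_HI = √(M_HI/M_NH₃) = √(127.91/17.03) = 2.741.
With d_NH₃ + d_HI = 604 mm, d_HI = 604/(1 + 2.741) = 161.5 mm.
d_NH₃ = 604 − 161.5 = 443 mm.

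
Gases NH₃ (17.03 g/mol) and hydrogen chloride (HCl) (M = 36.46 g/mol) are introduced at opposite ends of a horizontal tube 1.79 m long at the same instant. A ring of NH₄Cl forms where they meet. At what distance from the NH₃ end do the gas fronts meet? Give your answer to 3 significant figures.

Distances travelled in equal time are proportional to diffusion rates, so d_NH₃/d_HCl = √(M_HCl/M_NH₃) = √(36.46/17.03) = 1.463.
With d_NH₃ + d_HCl = 1.79 m, d_HCl = 1.79/(1 + 1.463) = 0.7267 m.
d_NH₃ = 1.79 − 0.7267 = 1.06 m.

1.06 m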